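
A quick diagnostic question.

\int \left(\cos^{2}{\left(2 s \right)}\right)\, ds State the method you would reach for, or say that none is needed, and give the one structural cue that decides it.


Diagnosis: a trigonometric identity — \cos^{2}{\left(2 s \right)} calls for power reduction: rewrite via double angles before any antiderivative is attempted.


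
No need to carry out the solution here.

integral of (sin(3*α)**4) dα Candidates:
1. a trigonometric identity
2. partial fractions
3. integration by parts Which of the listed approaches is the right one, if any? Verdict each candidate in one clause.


Diagnosis: a trigonometric identity — sin(3*α)**4 is the textbook power-reduction case — identities first, antiderivatives second.
- a trigonometric identity — applies; the problem has the shape this method handles.
- partial fractions — there is no rational-function structure to decompose.
- integration by parts — not the natural route: no polynomial-kernel product appears — a recursive parts reduction of the trigonometric product exists, but the identity rewrite is direct.


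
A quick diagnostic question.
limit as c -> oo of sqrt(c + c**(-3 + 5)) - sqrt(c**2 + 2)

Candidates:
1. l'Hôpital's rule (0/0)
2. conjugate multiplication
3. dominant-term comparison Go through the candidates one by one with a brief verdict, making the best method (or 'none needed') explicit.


Method: conjugate multiplication — turning the difference into a conjugate-rationalized ratio makes the limit readable.
- l'Hôpital's rule (0/0): the expression is a difference driving to ∞ − ∞, not a 0/0 quotient — there is no ratio for the rule to differentiate.
- conjugate multiplication: applies; the problem has the shape this method handles.
- dominant-term comparison: no ranking of term growth rates resolves the limit here.


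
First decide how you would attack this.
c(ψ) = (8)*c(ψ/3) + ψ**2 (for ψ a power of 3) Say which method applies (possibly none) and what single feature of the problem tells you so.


Best approach: the master substitution — the argument shrinks by the factor 3, so measure the index on a logarithmic scale and the recursion becomes a shift.


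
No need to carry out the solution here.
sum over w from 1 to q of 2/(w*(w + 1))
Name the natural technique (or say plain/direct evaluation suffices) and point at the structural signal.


Method: telescoping — one partial-fraction pass turns 2/(w*(w + 1)) into a shifted difference, and shifted differences telescope.


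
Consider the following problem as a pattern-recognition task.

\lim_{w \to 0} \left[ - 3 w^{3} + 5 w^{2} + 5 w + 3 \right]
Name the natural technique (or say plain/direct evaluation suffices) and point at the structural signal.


Diagnosis: no special technique — the expression is continuous at the evaluation point — substitute directly; no indeterminate form appears.


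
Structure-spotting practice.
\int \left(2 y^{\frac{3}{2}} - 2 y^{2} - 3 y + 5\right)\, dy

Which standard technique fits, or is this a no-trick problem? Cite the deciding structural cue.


Verdict: no special technique — the integrand is a sum of constant multiples of powers of y — integrate term by term.


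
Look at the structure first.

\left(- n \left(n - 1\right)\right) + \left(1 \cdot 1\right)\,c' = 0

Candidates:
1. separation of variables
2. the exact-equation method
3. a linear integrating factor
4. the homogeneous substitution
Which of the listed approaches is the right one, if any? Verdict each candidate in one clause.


Diagnosis: no special technique — the slope is a function of n alone, so integrate both sides directly.
- separation of variables — separation is only trivially available — with the unknown absent from the slope this is a direct integration, not a separation problem.
- the exact-equation method — no dependence on the unknown anywhere: exactness is a label without content here.
- a linear integrating factor — with the unknown absent the integrating factor is a formality; direct integration is the working structure.
- the homogeneous substitution: the slope changes under joint rescaling, failing the degree-zero test.


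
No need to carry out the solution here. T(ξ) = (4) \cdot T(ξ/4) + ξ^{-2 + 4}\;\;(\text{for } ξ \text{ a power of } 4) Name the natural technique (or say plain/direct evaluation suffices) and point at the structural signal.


Verdict: the master substitution — the argument shrinks by the factor 4, so measure the index on a logarithmic scale and the recursion becomes a shift.


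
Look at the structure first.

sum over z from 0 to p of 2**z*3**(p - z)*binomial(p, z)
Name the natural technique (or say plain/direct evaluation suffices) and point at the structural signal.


Verdict: the binomial theorem — the summand is term z of a binomial expansion in 2 and 3; the whole sum is a single power.


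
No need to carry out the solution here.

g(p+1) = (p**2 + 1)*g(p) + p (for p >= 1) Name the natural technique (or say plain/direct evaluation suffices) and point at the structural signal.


Best approach: a summation factor — one-term recursion with variable weight p**2 + 1 is solved by product normalization, not by root-finding.


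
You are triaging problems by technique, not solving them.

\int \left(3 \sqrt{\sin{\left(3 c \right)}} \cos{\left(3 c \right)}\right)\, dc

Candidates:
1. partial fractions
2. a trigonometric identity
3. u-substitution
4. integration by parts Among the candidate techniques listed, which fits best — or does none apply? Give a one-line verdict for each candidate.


Verdict: u-substitution — read it as f(\sin{\left(3 c \right)}) times a constant multiple of d(\sin{\left(3 c \right)}): one substitution, u = \sin{\left(3 c \right)}, finishes it.
- partial fractions — there is no rational-function structure to decompose.
- a trigonometric identity: the trigonometric factor has no even power to reduce and no cross-frequency product to convert — the standard power-reduction and product-to-sum identities do not engage it.
- u-substitution: applies; the problem has the shape this method handles.
- integration by parts — the nonconstant-polynomial-times-standard-kernel pattern (an exp, sine, cosine, or logarithm partner) is absent.


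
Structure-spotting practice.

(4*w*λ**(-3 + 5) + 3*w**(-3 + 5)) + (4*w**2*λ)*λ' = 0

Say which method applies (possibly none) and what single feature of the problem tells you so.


Diagnosis: the exact-equation method — because the two cross partials coincide, the form is conservative as written — recover its potential in (w, λ).


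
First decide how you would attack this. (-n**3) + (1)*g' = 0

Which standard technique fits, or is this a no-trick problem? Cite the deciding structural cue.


Best approach: no special technique — the slope is a pure function of n; integrate both sides and be done.


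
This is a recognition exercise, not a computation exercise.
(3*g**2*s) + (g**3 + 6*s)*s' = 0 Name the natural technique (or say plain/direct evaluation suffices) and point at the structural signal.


Diagnosis: the exact-equation method — the mixed-partials test passes for 3*g**2*s and g**3 + 6*s, so a potential function exists as presented.


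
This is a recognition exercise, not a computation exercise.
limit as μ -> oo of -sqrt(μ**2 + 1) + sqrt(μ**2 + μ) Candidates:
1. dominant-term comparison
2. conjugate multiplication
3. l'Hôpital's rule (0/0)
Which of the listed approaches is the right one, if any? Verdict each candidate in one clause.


Method: conjugate multiplication — infinity minus infinity with a radical in play — multiply by the conjugate so the divergences of sqrt(μ**2 + μ) and sqrt(μ**2 + 1) annihilate.
- dominant-term comparison — leading-power comparison does not apply to this form.
- conjugate multiplication — yes, a natural case for it.
- l'Hôpital's rule (0/0): no quotient structure at all: the clash is ∞ minus ∞, which rationalizing converts into a tractable ratio.


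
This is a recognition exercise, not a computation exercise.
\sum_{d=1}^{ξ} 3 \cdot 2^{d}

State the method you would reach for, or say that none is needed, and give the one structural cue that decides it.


Diagnosis: the geometric series formula — each term is 2 times the previous one, so the geometric-series formula applies directly.


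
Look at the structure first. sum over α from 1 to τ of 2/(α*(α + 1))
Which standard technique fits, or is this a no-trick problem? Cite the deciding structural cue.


Method: telescoping — the summand 2/(α*(α + 1)) decomposes into fractions whose poles differ by an integer shift — the series collapses.


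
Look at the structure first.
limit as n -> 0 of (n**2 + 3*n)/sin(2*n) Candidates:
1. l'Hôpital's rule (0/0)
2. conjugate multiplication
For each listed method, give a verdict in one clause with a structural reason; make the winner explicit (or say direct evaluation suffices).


Method: l'Hôpital's rule (0/0) — plug in 0: top and bottom both hit zero, so differentiate each and retry. A first-order expansion at the point is an equally standard path; the rule packages it.
- l'Hôpital's rule (0/0) — applicable, and directly so.
- conjugate multiplication — no difference of divergent radicals appears, so rationalizing has nothing to cancel.


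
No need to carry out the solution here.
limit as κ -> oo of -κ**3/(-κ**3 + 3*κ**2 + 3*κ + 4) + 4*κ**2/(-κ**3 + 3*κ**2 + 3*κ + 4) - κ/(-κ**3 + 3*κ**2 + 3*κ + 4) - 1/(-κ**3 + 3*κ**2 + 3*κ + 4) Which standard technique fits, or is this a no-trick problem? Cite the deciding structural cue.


Diagnosis: dominant-term comparison — growth-rate triage: the leading powers of κ decide the limit, everything else is noise. l'Hôpital's at-infinity variant applies to the expression viewed as a single quotient; the leading-term comparison is the direct route.


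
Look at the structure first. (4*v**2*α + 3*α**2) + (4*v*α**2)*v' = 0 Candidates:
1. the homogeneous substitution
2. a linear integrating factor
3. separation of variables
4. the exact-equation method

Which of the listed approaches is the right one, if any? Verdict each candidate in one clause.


Best approach: the exact-equation method — the compatibility test passes: the v-derivative of 4*v**2*α + 3*α**2 matches the α-derivative of 4*v*α**2, so integrate a potential.
- the homogeneous substitution: rescaling both variables together changes the slope, so no ratio substitution collapses it.
- a linear integrating factor: a nonlinear term in the unknown puts this outside the integrating-factor template.
- separation of variables: the two dependences are entangled, not a clean product of one-variable pieces.
- the exact-equation method: applies; the problem has the shape this method handles.


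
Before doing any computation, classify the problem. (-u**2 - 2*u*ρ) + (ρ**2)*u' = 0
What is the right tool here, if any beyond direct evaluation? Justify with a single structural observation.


Verdict: the homogeneous substitution — solved for the derivative, the right side is unchanged under scaling ρ and u together — it depends only on the ratio u/ρ, so substitute a single ratio variable. A Bernoulli rewrite works here as the equation stands — the homogeneous substitution is the more immediate reading.


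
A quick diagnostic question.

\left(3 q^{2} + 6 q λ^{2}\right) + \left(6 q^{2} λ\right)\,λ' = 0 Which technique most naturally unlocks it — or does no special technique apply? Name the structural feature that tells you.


Best approach: the exact-equation method — because the two cross partials coincide, the form is conservative as written — recover its potential in (q, λ).


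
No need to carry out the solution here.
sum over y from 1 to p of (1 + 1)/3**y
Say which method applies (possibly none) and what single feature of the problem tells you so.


Best approach: the geometric series formula — consecutive terms stand in a fixed index-free ratio — the geometric sum formula closes it.


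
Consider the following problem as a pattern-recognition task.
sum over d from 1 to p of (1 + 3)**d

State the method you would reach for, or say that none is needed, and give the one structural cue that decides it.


Method: the geometric series formula — consecutive terms stand in a fixed index-free ratio — the geometric sum formula closes it.


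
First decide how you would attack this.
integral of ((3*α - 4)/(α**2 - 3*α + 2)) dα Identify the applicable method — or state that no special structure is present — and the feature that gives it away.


Best approach: partial fractions — the factorization of α**2 - 3*α + 2 is the whole battle; after it, each term is a table integral.


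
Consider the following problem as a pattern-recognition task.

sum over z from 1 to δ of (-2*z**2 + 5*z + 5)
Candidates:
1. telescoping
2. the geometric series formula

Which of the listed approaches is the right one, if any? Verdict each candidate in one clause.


Method: no special technique — this is bookkeeping, not technique: standard formulas for sums of constant-multiple powers of z apply termwise.
- telescoping — the summand is not presented as a shifted difference — a telescoping rewrite may exist, but the displayed structure does not offer one.
- the geometric series formula: the term-to-term ratio drifts with the index — the one thing the geometric formula cannot absorb.


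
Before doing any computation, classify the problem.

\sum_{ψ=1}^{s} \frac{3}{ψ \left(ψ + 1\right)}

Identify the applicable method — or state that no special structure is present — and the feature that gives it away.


Technique: telescoping — rewrite \frac{3}{ψ \left(ψ + 1\right)} as simple fractions and successive terms eat each other — only the edges survive.


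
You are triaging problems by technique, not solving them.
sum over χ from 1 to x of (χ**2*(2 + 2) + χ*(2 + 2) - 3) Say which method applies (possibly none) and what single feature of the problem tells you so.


Method: no special technique — nothing telescopes and nothing is geometric; polynomial terms in χ sum term by term.


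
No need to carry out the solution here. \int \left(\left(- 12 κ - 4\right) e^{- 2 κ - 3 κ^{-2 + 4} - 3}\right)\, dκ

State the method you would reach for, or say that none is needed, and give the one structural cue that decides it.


Verdict: u-substitution — collected, the integrand has one factor that is, up to a constant, the derivative of an inner expression the rest depends on — substitute for that inner expression.


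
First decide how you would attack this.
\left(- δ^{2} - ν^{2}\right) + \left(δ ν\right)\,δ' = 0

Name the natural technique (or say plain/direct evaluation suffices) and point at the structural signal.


Technique: the homogeneous substitution — the slope's numerator and denominator share total degree; set v = δ/ν and the equation drops to separable form. Rearranged, this also fits the Bernoulli template directly; the homogeneous substitution reads the structure without the rearrangement.


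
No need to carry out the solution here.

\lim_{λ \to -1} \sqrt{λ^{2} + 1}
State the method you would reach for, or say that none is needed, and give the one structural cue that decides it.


Best approach: no special technique — no vanishing denominator and no indeterminate clash at the point — evaluation is immediate.


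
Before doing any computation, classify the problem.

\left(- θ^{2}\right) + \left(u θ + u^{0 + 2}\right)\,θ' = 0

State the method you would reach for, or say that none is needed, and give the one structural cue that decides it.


Technique: the homogeneous substitution — the slope's numerator and denominator share total degree; set v = θ/u and the equation drops to separable form. This can also be massaged into Bernoulli form (the roles of the variables may need exchanging); the homogeneous substitution avoids that setup.


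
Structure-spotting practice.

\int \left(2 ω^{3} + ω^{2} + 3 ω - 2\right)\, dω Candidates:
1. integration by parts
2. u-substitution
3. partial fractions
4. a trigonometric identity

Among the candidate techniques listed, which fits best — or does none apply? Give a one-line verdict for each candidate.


Verdict: no special technique — scan for structure and find none: constant multiples of powers of ω, integrate directly.
- integration by parts: parts would only shuffle a directly integrable integrand.
- u-substitution — no substitution does more than relabel what direct integration already handles.
- partial fractions: the expression is not a ratio of polynomials that decomposes further.
- a trigonometric identity — with no trigonometric functions present, identity rewriting has no target.


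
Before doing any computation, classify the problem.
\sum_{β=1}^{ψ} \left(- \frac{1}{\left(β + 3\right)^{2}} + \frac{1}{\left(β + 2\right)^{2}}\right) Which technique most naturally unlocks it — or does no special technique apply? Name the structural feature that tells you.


Technique: telescoping — spot the paired structure — each term adds \frac{1}{\left(β + 2\right)^{2}} and subtracts its successor value, which the next term restores: the definition of a telescoping chain.


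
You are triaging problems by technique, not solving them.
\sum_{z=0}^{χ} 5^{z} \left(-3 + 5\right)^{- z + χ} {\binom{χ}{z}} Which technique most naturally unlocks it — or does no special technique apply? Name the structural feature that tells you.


Method: the binomial theorem — {\binom{χ}{z}} weighting matched powers of 5 and (-3 + 5) is the expanded form of (5 + (-3 + 5))^χ — fold it back up.


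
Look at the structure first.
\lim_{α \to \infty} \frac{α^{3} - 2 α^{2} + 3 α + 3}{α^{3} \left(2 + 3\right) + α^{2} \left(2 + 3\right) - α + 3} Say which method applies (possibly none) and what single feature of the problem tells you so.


Method: dominant-term comparison — at large α only the top-degree terms survive; compare the leading terms and the limit falls out. l'Hôpital's at-infinity variant applies to the expression viewed as a single quotient; the leading-term comparison is the direct route.


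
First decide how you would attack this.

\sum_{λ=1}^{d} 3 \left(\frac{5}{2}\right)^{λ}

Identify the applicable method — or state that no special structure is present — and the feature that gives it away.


Verdict: the geometric series formula — consecutive terms stand in a fixed index-free ratio — the geometric sum formula closes it.


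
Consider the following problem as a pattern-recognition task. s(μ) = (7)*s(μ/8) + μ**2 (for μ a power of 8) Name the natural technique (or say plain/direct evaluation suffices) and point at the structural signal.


Verdict: the master substitution — the call at μ/8 makes this multiplicative recursion; the master-style substitution converts it to additive.


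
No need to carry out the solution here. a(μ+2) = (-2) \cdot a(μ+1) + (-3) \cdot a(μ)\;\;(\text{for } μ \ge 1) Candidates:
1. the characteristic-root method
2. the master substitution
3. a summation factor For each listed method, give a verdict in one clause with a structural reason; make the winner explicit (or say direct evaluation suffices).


Technique: the characteristic-root method — no index-dependence in the weights and nothing inhomogeneous: classic characteristic-equation setup.
- the characteristic-root method — yes, a natural case for it.
- the master substitution: there is no divide-the-index recursive argument.
- a summation factor — a summation factor telescopes one-step recursions; this one carries higher-order memory.


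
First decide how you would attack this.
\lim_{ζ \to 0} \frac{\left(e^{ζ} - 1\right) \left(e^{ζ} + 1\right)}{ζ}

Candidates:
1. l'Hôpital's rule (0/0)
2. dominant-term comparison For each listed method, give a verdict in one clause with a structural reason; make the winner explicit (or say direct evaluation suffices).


Verdict: l'Hôpital's rule (0/0) — the 0/0 form at 0 is the signature situation for l'Hôpital's rule. A local series expansion at the point resolves it as well; the rule is the packaged version of that step.
- l'Hôpital's rule (0/0) — yes — fits the structure here.
- dominant-term comparison — no dominant power emerges to decide the limit by degree comparison.


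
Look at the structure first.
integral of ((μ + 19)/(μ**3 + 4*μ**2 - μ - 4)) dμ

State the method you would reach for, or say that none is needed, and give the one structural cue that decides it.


Method: partial fractions — the bottom factors while the top stays lower-degree — split into simple fractions and integrate piece by piece.


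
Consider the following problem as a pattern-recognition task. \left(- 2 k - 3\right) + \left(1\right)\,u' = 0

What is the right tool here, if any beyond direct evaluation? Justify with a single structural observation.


Technique: no special technique — the slope is a function of k alone, so integrate both sides directly.


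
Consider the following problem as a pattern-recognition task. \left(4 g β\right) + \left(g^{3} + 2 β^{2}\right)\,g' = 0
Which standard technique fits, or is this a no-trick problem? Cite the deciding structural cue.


Best approach: the exact-equation method — 4 g β and g^{3} + 2 β^{2} pass the exactness check on the nose, so no integrating factor in β or g is needed at all.


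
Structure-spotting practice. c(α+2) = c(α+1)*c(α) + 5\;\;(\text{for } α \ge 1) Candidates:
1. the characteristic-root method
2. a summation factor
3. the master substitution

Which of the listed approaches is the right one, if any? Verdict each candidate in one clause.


Diagnosis: no special technique — the update rule curves (it is not linear in the unknown sequence), so no superposition-based closed form attaches — iterate or study it directly.
- the characteristic-root method — the recursion is nonlinear in the sequence values, so no linear-modes ansatz applies.
- a summation factor — no summation factor applies — the rule is not linear in the sequence values.
- the master substitution: there is no divide-the-index recursive argument.


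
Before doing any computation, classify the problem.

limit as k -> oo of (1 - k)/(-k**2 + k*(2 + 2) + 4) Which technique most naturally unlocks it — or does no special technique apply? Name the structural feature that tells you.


Verdict: dominant-term comparison — divide by the highest power of k present: lower-order terms vanish and the dominant ratio remains. Differentiating the expression as a single quotient would eventually settle it as well; matching dominant growth settles it immediately.


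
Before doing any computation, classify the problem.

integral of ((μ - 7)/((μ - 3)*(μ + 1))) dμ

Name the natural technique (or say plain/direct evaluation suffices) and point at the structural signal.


Best approach: partial fractions — a proper rational integrand whose denominator splits into simpler factors — decompose into partial fractions first.


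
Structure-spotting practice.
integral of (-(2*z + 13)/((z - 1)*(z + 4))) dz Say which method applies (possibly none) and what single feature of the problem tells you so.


Best approach: partial fractions — a proper rational integrand whose denominator splits into simpler factors — decompose into partial fractions first.


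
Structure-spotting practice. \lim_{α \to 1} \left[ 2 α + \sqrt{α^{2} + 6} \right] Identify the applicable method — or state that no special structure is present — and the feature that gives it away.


Method: no special technique — no vanishing denominator and no indeterminate clash at the point — evaluation is immediate.


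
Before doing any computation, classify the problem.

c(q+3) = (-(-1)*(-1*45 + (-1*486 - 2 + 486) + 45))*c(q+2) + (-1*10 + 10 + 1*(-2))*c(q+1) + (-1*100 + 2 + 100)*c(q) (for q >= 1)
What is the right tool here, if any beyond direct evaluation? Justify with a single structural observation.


Verdict: the characteristic-root method — this is the constant-coefficient homogeneous case — the whole solution in q reduces to a polynomial's roots.


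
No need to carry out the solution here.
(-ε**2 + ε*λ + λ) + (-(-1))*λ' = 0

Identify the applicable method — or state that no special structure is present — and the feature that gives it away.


Method: a linear integrating factor — linear in the unknown with genuine forcing: multiply through by the exponential of the integrated coefficient and the left side closes into one derivative.


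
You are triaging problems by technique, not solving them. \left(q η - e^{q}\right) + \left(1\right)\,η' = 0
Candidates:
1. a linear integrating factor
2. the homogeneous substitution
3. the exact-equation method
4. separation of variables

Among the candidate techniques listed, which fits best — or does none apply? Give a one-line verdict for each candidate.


Technique: a linear integrating factor — arrange it as η' + q·η = (the forcing term) and the integrating factor does the rest.
- a linear integrating factor — yes, a natural case for it.
- the homogeneous substitution: solved for the derivative, the right side changes under joint scaling of the two variables.
- the exact-equation method — no potential function has this form as its differential, as written.
- separation of variables: no algebra isolates the independent variable on one side and the unknown on the other.


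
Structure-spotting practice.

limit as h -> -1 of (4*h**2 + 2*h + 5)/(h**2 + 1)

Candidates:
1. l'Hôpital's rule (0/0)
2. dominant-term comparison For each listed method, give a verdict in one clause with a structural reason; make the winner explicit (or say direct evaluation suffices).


Diagnosis: no special technique — the function is continuous at -1; evaluation is itself the limit, no machinery required.
- l'Hôpital's rule (0/0): substituting the point gives a finite value outright — there is no indeterminate clash to repair.
- dominant-term comparison — leading-power comparison does not apply to this form.


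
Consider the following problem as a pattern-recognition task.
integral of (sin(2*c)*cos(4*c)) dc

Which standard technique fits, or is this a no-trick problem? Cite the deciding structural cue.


Technique: a trigonometric identity — distinct frequencies under one product (sin(2*c)*cos(4*c)): the product-to-sum identity is the systematic route to an integrable form.


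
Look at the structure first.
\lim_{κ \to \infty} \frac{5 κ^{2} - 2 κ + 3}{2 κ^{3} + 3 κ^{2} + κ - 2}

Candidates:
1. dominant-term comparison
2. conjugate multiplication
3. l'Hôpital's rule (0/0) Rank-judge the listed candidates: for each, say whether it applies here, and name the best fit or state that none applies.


Verdict: dominant-term comparison — divide through by the highest power of κ; every lower-order term dies and the dominant terms decide the limit.
- dominant-term comparison: applies; the problem has the shape this method handles.
- conjugate multiplication: multiplying by a conjugate would not remove any indeterminacy here.
- l'Hôpital's rule (0/0): no 0/0 form appears: written as one quotient, top and bottom both grow without bound, and the ratio is decided by their leading terms.


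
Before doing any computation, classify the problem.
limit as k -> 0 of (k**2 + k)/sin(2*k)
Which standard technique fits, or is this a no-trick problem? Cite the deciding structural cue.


Technique: l'Hôpital's rule (0/0) — substituting 0 gives 0 over 0; differentiate top and bottom once and re-evaluate. One could equally expand both pieces locally and compare leading terms; the rule does that in one stroke.


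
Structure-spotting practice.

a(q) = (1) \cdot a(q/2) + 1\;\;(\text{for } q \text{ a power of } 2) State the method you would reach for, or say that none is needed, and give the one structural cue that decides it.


Verdict: the master substitution — the argument shrinks by the factor 2, so measure the index on a logarithmic scale and the recursion becomes a shift.


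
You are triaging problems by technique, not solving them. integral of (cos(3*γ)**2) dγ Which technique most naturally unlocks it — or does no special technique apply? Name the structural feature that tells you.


Verdict: a trigonometric identity — an even power like cos(3*γ)**2 flattens under the half-angle identity into first-degree cosines you can integrate directly.


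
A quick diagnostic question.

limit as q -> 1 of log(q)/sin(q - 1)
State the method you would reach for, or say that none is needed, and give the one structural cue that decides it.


Diagnosis: l'Hôpital's rule (0/0) — the 0/0 form at 1 is the signature situation for l'Hôpital's rule. Known elementary limits would finish this too — the rule just bypasses the case analysis.


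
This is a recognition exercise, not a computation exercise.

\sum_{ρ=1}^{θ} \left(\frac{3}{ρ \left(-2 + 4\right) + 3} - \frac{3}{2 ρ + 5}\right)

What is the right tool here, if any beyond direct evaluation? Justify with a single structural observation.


Technique: telescoping — the piece each term subtracts is \frac{3}{ρ \left(-2 + 4\right) + 3} advanced by one index, and it reappears with a plus sign leading the following term — the sum collapses to its boundary terms.


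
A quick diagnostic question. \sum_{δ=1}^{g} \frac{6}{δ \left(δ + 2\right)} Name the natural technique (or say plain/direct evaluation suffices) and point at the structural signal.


Verdict: telescoping — \frac{6}{δ \left(δ + 2\right)} is a collapsed telescope: expand it into simple fractions to see the cancellation.


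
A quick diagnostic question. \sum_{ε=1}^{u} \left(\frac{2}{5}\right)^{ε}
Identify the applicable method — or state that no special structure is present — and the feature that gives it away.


Best approach: the geometric series formula — the ratio of consecutive terms is the constant \frac{2}{5}, independent of the index — a geometric sum.


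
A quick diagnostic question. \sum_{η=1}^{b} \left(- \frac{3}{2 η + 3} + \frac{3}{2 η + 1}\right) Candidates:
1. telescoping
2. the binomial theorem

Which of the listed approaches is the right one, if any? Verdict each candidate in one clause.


Best approach: telescoping — the generic term is a one-step difference of \frac{3}{2 η + 1}, so partial sums shortcut to endpoint evaluation.
- telescoping — applicable, and directly so.
- the binomial theorem: the terms lack the binomial-coefficient-weighted complementary-power pattern of an expansion.


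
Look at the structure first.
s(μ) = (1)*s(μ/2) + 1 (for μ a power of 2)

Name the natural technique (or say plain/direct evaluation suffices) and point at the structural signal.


Diagnosis: the master substitution — the argument contracts 2-fold per step: reindex μ exponentially and solve the linear recurrence in the new index.


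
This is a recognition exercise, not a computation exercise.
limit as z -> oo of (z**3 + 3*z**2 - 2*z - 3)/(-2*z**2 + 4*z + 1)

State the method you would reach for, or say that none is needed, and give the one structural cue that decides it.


Diagnosis: dominant-term comparison — growth-rate triage: the leading powers of z decide the limit, everything else is noise. l'Hôpital's at-infinity variant applies to the expression viewed as a single quotient; the leading-term comparison is the direct route.


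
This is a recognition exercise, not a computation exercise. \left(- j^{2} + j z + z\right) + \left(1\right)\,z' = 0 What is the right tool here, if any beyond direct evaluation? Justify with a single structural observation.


Diagnosis: a linear integrating factor — the unknown enters only to the first power against a nonzero forcing term — the integrating-factor template applies directly.


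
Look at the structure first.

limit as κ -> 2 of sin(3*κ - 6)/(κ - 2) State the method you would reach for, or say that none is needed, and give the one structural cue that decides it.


Technique: l'Hôpital's rule (0/0) — both numerator and denominator vanish at 2: the genuine 0/0 indeterminate that l'Hôpital exists for. A local series expansion at the point resolves it as well; the rule is the packaged version of that step.


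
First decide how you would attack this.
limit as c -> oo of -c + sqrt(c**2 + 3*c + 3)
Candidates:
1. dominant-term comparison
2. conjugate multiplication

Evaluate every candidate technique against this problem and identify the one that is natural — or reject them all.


Diagnosis: conjugate multiplication — both pieces blow up but their difference is finite; the conjugate trick rationalizes sqrt(c**2 + 3*c + 3) - c.
- dominant-term comparison — this is not a rational comparison of growth rates at infinity.
- conjugate multiplication — a fit — the right tool for this form.


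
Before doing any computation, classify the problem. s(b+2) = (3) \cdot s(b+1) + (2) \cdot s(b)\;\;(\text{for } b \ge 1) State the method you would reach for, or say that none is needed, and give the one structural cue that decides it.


Method: the characteristic-root method — fixed numeric weights on consecutive terms and no forcing term added: the root method in its home territory.


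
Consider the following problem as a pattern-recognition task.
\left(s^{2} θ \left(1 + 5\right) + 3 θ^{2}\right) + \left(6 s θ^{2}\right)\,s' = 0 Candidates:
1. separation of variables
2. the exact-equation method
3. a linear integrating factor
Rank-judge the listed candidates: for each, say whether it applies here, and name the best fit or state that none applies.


Method: the exact-equation method — equality of cross partials is the green light — assemble the potential function term by term.
- separation of variables: the two dependences are entangled, not a clean product of one-variable pieces.
- the exact-equation method: applies; the problem has the shape this method handles.
- a linear integrating factor — a nonlinear term in the unknown puts this outside the integrating-factor template.


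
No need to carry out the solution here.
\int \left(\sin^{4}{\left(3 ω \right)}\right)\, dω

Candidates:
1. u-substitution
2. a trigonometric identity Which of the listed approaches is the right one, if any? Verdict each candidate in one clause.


Technique: a trigonometric identity — an even power like \sin^{4}{\left(3 ω \right)} flattens under the half-angle identity into first-degree cosines you can integrate directly.
- u-substitution — no subexpression of the integrand pairs with its own derivative as a factor — individual terms may offer their own substitutions, but any change of variable covering the whole integral would have to be constructed from outside the expression.
- a trigonometric identity: applicable, and directly so.


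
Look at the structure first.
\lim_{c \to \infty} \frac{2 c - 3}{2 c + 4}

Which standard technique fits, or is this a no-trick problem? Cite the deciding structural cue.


Technique: dominant-term comparison — at large c only the top-degree terms survive; compare the leading terms and the limit falls out. Viewed as a single quotient this is an ∞/∞ form — an at-infinity application of l'Hôpital's rule would also resolve it; comparing leading growth reads the answer without differentiating.


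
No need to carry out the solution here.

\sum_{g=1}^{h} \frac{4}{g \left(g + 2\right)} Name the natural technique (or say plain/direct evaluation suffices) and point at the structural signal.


Diagnosis: telescoping — integer-spaced poles in \frac{4}{g \left(g + 2\right)} are the telescoping signature in disguise.


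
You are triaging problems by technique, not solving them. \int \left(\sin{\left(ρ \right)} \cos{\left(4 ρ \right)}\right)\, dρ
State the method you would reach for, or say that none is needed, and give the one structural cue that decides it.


Technique: a trigonometric identity — split \sin{\left(ρ \right)} \cos{\left(4 ρ \right)} with the angle-addition identities: the resulting sum integrates term by term.


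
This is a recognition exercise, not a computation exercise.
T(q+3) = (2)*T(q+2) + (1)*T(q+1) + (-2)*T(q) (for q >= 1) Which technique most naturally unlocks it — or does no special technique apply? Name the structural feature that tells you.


Verdict: the characteristic-root method — no index-dependence in the weights and nothing inhomogeneous: classic characteristic-equation setup.


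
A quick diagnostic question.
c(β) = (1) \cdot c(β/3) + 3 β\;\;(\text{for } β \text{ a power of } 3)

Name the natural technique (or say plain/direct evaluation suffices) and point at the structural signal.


Best approach: the master substitution — the argument contracts 3-fold per step: reindex β exponentially and solve the linear recurrence in the new index.


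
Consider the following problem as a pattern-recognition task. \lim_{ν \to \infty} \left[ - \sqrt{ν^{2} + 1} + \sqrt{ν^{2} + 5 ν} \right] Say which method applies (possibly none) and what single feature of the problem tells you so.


Verdict: conjugate multiplication — this difference gives up after one conjugate multiplication — the radical structure cancels against its conjugate.


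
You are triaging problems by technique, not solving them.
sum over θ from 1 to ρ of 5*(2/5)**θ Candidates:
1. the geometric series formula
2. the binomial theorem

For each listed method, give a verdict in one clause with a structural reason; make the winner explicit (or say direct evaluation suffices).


Best approach: the geometric series formula — the ratio of consecutive terms is the constant 2/5, independent of the index — a geometric sum.
- the geometric series formula: yes — fits the structure here.
- the binomial theorem — there is no sum-raised-to-a-power identity hiding in these terms.


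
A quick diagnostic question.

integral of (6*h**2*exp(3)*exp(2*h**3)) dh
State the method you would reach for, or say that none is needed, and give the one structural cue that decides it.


Best approach: u-substitution — collected, the integrand has one factor that is, up to a constant, the derivative of an inner expression the rest depends on — substitute for that inner expression.


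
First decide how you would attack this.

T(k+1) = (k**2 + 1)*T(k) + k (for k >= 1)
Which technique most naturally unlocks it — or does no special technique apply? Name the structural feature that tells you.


Technique: a summation factor — an index-dependent multiplier k**2 + 1 rules out characteristic roots; a summation factor converts it to a pure difference.


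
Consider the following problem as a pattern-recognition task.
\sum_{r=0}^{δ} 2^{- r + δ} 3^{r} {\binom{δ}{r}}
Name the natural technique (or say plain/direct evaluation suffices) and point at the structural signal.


Best approach: the binomial theorem — binomial coefficients against complementary powers of 3 and 2: recognize the binomial expansion and resum.


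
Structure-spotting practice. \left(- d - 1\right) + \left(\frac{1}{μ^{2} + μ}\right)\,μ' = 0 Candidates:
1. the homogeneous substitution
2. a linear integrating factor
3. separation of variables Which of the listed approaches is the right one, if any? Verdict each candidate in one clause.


Verdict: separation of variables — separating collects all μ-dependence with the derivative and leaves all d-dependence opposite: variables separate. A Bernoulli substitution applies to this equation as given; separation takes the same equation in its displayed form.
- the homogeneous substitution — solved for the derivative, the right side changes under joint scaling of the two variables.
- a linear integrating factor — the unknown enters nonlinearly (through a power, a denominator, or a transcendental function), which the linear integrating-factor recipe cannot absorb as-is — any repair would come from a preliminary substitution, not the factor.
- separation of variables — applies; the problem has the shape this method handles.
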